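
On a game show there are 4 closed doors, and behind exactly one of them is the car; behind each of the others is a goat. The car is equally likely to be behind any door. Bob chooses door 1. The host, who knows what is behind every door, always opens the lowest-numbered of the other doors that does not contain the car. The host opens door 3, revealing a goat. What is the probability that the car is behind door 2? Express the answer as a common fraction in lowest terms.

1

Apply Bayes' rule, conditioning on where the car actually is.
If it is behind either of doors 1 and 4 (prior 1/4 each): the host would have opened door 2 instead, probability 0; weight (1/4)·0 = 0 each.
If it is behind door 2 (prior 1/4): door 3 is the lowest-numbered option available, probability 1; weight (1/4)·1 = 1/4.
If it is behind door 3 (prior 1/4): the host opened door 3, so this case is ruled out; weight (1/4)·0 = 0.
The weights sum to 1/4.
So P(the car behind door 2 | the host opened door 3) = (1/4) / (1/4) = 1.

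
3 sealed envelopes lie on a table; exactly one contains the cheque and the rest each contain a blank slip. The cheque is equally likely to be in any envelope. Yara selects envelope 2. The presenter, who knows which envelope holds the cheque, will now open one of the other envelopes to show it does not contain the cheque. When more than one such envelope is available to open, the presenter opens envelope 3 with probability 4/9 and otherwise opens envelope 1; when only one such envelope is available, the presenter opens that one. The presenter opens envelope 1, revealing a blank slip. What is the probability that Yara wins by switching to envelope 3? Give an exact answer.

Condition on the true location of the cheque.
If it is in envelope 1 (prior 1/3): the presenter opened envelope 1, so this case is ruled out; weight (1/3)·0 = 0.
If it is in envelope 2 (prior 1/3): envelope 3 is available but not opened, probability 5/9; weight (1/3)·(5/9) = 5/27.
If it is in envelope 3 (prior 1/3): only envelope 1 is available, probability 1; weight (1/3)·1 = 1/3.
The weights sum to 14/27.
So P(the cheque in envelope 3 | the presenter opened envelope 1) = (1/3) / (14/27) = 9/14.

9/14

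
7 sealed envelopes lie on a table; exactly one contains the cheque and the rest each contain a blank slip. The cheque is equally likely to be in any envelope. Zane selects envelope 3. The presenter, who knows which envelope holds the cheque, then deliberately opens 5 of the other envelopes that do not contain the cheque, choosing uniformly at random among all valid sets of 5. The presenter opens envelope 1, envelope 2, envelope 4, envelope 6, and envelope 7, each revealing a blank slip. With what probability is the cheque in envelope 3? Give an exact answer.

Condition on the true location of the cheque.
If it is in any of envelopes 1, 2, 4, 6, and 7 (prior 1/7 each): that envelope was opened and seen not to hold the prize — ruled out; weight (1/7)·0 = 0 each.
If it is in envelope 3 (prior 1/7): the presenter has 6 equally likely choices, so probability 1/6; weight (1/7)·(1/6) = 1/42.
If it is in envelope 5 (prior 1/7): the presenter has no choice, probability 1; weight (1/7)·1 = 1/7.
The weights sum to 1/6.
So P(the cheque in envelope 3 | the presenter opened envelope 1, envelope 2, envelope 4, envelope 6, and envelope 7) = (1/42) / (1/6) = 1/7.

1/7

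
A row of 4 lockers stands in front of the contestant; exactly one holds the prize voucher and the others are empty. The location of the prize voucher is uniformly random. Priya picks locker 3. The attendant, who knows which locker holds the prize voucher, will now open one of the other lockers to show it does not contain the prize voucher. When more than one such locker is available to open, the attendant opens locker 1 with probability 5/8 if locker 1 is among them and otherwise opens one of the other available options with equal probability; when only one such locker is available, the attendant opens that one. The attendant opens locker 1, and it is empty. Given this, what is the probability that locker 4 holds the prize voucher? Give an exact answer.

1/3

Apply Bayes' rule, conditioning on where the prize voucher actually is.
If it is in locker 1 (prior 1/4): the attendant opened locker 1, so this case is ruled out; weight (1/4)·0 = 0.
If it is in any of lockers 2, 3, and 4 (prior 1/4 each): locker 1 is available, opened with probability 5/8; weight (1/4)·(5/8) = 5/32 each.
The weights sum to 15/32.
So P(the prize voucher in locker 4 | the attendant opened locker 1) = (5/32) / (15/32) = 1/3.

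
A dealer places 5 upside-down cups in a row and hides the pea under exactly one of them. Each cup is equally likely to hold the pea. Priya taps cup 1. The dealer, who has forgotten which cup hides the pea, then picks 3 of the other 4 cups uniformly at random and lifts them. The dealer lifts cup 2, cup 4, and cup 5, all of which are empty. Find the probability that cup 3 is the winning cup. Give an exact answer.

1/2

Because the dealer chose which cups to lift without knowing where the pea is, the choice is independent of the prize location. Learning that none of the 3 opened cups holds the pea simply rules out those 3 locations and leaves the remaining 2 cups still equally likely by symmetry.
So P(the pea under cup 3) = 1/2.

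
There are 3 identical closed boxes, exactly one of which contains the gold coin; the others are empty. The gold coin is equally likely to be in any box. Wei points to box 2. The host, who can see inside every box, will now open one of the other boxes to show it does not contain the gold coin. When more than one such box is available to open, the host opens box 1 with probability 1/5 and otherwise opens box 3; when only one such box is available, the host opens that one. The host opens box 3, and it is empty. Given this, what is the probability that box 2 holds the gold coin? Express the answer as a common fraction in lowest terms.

4/9

Condition on the true location of the gold coin.
If it is in box 1 (prior 1/3): only box 3 is available, probability 1; weight (1/3)·1 = 1/3.
If it is in box 2 (prior 1/3): box 1 is available but not opened, probability 4/5; weight (1/3)·(4/5) = 4/15.
If it is in box 3 (prior 1/3): the host opened box 3, so this case is ruled out; weight (1/3)·0 = 0.
The weights sum to 3/5.
So P(the gold coin in box 2 | the host opened box 3) = (4/15) / (3/5) = 4/9.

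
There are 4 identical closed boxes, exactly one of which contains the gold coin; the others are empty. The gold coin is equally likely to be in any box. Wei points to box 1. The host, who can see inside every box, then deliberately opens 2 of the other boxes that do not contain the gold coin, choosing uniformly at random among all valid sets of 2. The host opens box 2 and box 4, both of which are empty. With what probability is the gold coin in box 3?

Condition on the true location of the gold coin.
If it is in box 1 (prior 1/4): the host has 3 equally likely choices, so probability 1/3; weight (1/4)·(1/3) = 1/12.
If it is in either of boxes 2 and 4 (prior 1/4 each): that box was opened and seen not to hold the prize — ruled out; weight (1/4)·0 = 0 each.
If it is in box 3 (prior 1/4): the host has no choice, probability 1; weight (1/4)·1 = 1/4.
The weights sum to 1/3.
So P(the gold coin in box 3 | the host opened box 2 and box 4) = (1/4) / (1/3) = 3/4.

3/4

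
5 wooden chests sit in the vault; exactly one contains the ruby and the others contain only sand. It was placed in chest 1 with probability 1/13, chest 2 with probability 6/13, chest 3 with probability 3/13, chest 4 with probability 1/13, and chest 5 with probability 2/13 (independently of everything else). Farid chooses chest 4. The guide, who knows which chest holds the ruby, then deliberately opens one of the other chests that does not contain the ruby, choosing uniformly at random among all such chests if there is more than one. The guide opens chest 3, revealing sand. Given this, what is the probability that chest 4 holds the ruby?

Consider each possible location of the ruby in turn.
If it is in chest 1 (prior 1/13): the guide has 3 equally likely choices, so probability 1/3; weight (1/13)·(1/3) = 1/39.
If it is in chest 2 (prior 6/13): the guide has 3 equally likely choices, so probability 1/3; weight (6/13)·(1/3) = 2/13.
If it is in chest 3 (prior 3/13): the guide opened chest 3, so this case is ruled out; weight (3/13)·0 = 0.
If it is in chest 4 (prior 1/13): the guide has 4 equally likely choices, so probability 1/4; weight (1/13)·(1/4) = 1/52.
If it is in chest 5 (prior 2/13): the guide has 3 equally likely choices, so probability 1/3; weight (2/13)·(1/3) = 2/39.
The weights sum to 1/4.
So P(the ruby in chest 4 | the guide opened chest 3) = (1/52) / (1/4) = 1/13.

1/13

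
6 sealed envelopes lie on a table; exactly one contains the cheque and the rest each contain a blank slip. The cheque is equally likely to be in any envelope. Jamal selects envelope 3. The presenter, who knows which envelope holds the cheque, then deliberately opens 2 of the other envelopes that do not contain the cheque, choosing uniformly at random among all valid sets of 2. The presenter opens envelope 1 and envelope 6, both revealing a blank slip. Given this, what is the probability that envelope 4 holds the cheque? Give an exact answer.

Apply Bayes' rule, conditioning on where the cheque actually is.
If it is in either of envelopes 1 and 6 (prior 1/6 each): that envelope was opened and seen not to hold the prize — ruled out; weight (1/6)·0 = 0 each.
If it is in any of envelopes 2, 4, and 5 (prior 1/6 each): the presenter has 6 equally likely choices, so probability 1/6; weight (1/6)·(1/6) = 1/36 each.
If it is in envelope 3 (prior 1/6): the presenter has 10 equally likely choices, so probability 1/10; weight (1/6)·(1/10) = 1/60.
The weights sum to 1/10.
So P(the cheque in envelope 4 | the presenter opened envelope 1 and envelope 6) = (1/36) / (1/10) = 5/18.

5/18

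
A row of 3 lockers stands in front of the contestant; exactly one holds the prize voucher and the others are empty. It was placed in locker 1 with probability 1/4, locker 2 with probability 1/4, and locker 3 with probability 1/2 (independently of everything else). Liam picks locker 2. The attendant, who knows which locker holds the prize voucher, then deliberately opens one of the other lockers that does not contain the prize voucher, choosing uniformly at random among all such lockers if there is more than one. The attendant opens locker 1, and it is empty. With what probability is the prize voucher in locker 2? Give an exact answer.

1/5

Apply Bayes' rule, conditioning on where the prize voucher actually is.
If it is in locker 1 (prior 1/4): the attendant opened locker 1, so this case is ruled out; weight (1/4)·0 = 0.
If it is in locker 2 (prior 1/4): the attendant has 2 equally likely choices, so probability 1/2; weight (1/4)·(1/2) = 1/8.
If it is in locker 3 (prior 1/2): the attendant has no choice, probability 1; weight (1/2)·1 = 1/2.
The weights sum to 5/8.
So P(the prize voucher in locker 2 | the attendant opened locker 1) = (1/8) / (5/8) = 1/5.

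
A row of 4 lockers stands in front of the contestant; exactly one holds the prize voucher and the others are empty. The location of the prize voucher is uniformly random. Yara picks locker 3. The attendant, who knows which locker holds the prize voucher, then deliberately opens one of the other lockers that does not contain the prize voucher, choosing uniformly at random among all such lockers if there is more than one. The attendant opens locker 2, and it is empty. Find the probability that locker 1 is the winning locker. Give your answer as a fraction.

Apply Bayes' rule, conditioning on where the prize voucher actually is.
If it is in either of lockers 1 and 4 (prior 1/4 each): the attendant has 2 equally likely choices, so probability 1/2; weight (1/4)·(1/2) = 1/8 each.
If it is in locker 2 (prior 1/4): the attendant opened locker 2, so this case is ruled out; weight (1/4)·0 = 0.
If it is in locker 3 (prior 1/4): the attendant has 3 equally likely choices, so probability 1/3; weight (1/4)·(1/3) = 1/12.
The weights sum to 1/3.
So P(the prize voucher in locker 1 | the attendant opened locker 2) = (1/8) / (1/3) = 3/8.

3/8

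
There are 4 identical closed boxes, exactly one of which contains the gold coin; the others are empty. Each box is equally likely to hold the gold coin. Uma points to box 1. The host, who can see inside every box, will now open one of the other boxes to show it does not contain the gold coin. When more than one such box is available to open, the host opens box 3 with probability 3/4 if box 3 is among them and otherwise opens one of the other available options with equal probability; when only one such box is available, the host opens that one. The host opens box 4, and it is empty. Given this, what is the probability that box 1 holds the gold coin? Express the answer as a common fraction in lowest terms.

Consider each possible location of the gold coin in turn.
If it is in box 1 (prior 1/4): box 3 is available but not opened; box 4 gets probability (1 − 3/4)/2 = 1/8; weight (1/4)·(1/8) = 1/32.
If it is in box 2 (prior 1/4): box 3 is available but not opened, probability 1/4; weight (1/4)·(1/4) = 1/16.
If it is in box 3 (prior 1/4): box 3 holds the prize so is unavailable; the host chooses uniformly among the 2 others, probability 1/2; weight (1/4)·(1/2) = 1/8.
If it is in box 4 (prior 1/4): the host opened box 4, so this case is ruled out; weight (1/4)·0 = 0.
The weights sum to 7/32.
So P(the gold coin in box 1 | the host opened box 4) = (1/32) / (7/32) = 1/7.

1/7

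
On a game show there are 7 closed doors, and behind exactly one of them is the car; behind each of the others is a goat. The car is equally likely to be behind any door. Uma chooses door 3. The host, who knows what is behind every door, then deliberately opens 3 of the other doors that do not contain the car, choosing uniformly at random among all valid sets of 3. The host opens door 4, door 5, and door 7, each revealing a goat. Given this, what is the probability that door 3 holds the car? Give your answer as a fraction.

1/7

Condition on the true location of the car.
If it is behind any of doors 1, 2, and 6 (prior 1/7 each): the host has 10 equally likely choices, so probability 1/10; weight (1/7)·(1/10) = 1/70 each.
If it is behind door 3 (prior 1/7): the host has 20 equally likely choices, so probability 1/20; weight (1/7)·(1/20) = 1/140.
If it is behind any of doors 4, 5, and 7 (prior 1/7 each): that door was opened and seen not to hold the prize — ruled out; weight (1/7)·0 = 0 each.
The weights sum to 1/20.
So P(the car behind door 3 | the host opened door 4, door 5, and door 7) = (1/140) / (1/20) = 1/7.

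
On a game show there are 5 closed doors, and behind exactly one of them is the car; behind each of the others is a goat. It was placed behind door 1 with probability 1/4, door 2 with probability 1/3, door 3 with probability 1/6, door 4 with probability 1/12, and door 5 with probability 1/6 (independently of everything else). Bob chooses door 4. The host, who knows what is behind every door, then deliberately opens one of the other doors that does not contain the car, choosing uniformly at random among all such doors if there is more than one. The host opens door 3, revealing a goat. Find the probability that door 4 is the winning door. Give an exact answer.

1/13

Condition on the true location of the car.
If it is behind door 1 (prior 1/4): the host has 3 equally likely choices, so probability 1/3; weight (1/4)·(1/3) = 1/12.
If it is behind door 2 (prior 1/3): the host has 3 equally likely choices, so probability 1/3; weight (1/3)·(1/3) = 1/9.
If it is behind door 3 (prior 1/6): the host opened door 3, so this case is ruled out; weight (1/6)·0 = 0.
If it is behind door 4 (prior 1/12): the host has 4 equally likely choices, so probability 1/4; weight (1/12)·(1/4) = 1/48.
If it is behind door 5 (prior 1/6): the host has 3 equally likely choices, so probability 1/3; weight (1/6)·(1/3) = 1/18.
The weights sum to 13/48.
So P(the car behind door 4 | the host opened door 3) = (1/48) / (13/48) = 1/13.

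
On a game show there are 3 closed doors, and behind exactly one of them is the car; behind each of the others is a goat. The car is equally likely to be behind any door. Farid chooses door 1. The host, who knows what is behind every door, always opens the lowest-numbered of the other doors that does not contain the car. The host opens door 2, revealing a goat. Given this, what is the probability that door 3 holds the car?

Consider each possible location of the car in turn.
If it is behind either of doors 1 and 3 (prior 1/3 each): door 2 is the lowest-numbered option available, probability 1; weight (1/3)·1 = 1/3 each.
If it is behind door 2 (prior 1/3): the host opened door 2, so this case is ruled out; weight (1/3)·0 = 0.
The weights sum to 2/3.
So P(the car behind door 3 | the host opened door 2) = (1/3) / (2/3) = 1/2.

1/2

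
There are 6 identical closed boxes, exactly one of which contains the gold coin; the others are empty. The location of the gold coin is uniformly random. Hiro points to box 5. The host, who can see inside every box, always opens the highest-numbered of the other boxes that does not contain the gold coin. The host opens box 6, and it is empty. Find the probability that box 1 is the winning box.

Consider each possible location of the gold coin in turn.
If it is in any of boxes 1, 2, 3, 4, and 5 (prior 1/6 each): box 6 is the highest-numbered option available, probability 1; weight (1/6)·1 = 1/6 each.
If it is in box 6 (prior 1/6): the host opened box 6, so this case is ruled out; weight (1/6)·0 = 0.
The weights sum to 5/6.
So P(the gold coin in box 1 | the host opened box 6) = (1/6) / (5/6) = 1/5.

1/5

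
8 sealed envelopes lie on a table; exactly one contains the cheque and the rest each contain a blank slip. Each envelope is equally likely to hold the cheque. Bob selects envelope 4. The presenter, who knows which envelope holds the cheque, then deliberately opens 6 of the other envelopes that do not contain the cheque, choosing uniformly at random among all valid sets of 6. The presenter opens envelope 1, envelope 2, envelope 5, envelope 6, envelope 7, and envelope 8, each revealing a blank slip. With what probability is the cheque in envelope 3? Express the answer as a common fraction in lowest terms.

7/8

Apply Bayes' rule, conditioning on where the cheque actually is.
If it is in any of envelopes 1, 2, 5, 6, 7, and 8 (prior 1/8 each): that envelope was opened and seen not to hold the prize — ruled out; weight (1/8)·0 = 0 each.
If it is in envelope 3 (prior 1/8): the presenter has no choice, probability 1; weight (1/8)·1 = 1/8.
If it is in envelope 4 (prior 1/8): the presenter has 7 equally likely choices, so probability 1/7; weight (1/8)·(1/7) = 1/56.
The weights sum to 1/7.
So P(the cheque in envelope 3 | the presenter opened envelope 1, envelope 2, envelope 5, envelope 6, envelope 7, and envelope 8) = (1/8) / (1/7) = 7/8.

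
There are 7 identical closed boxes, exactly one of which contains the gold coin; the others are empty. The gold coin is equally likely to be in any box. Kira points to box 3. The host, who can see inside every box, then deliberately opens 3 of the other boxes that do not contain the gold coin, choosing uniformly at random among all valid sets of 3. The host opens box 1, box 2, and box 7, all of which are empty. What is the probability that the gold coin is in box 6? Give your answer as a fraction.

2/7

Apply Bayes' rule, conditioning on where the gold coin actually is.
If it is in any of boxes 1, 2, and 7 (prior 1/7 each): that box was opened and seen not to hold the prize — ruled out; weight (1/7)·0 = 0 each.
If it is in box 3 (prior 1/7): the host has 20 equally likely choices, so probability 1/20; weight (1/7)·(1/20) = 1/140.
If it is in any of boxes 4, 5, and 6 (prior 1/7 each): the host has 10 equally likely choices, so probability 1/10; weight (1/7)·(1/10) = 1/70 each.
The weights sum to 1/20.
So P(the gold coin in box 6 | the host opened box 1, box 2, and box 7) = (1/70) / (1/20) = 2/7.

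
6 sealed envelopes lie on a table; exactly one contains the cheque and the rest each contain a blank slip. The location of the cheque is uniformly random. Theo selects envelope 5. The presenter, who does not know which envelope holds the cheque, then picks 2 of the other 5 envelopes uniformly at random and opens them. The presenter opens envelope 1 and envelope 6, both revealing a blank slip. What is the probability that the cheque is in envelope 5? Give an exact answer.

1/4

Condition on the true location of the cheque.
If it is in either of envelopes 1 and 6 (prior 1/6 each): that envelope was opened and seen not to hold the prize — ruled out; weight (1/6)·0 = 0 each.
If it is in any of envelopes 2, 3, 4, and 5 (prior 1/6 each): the presenter picks exactly this set with probability 1/10 regardless, and none is the prize; weight (1/6)·(1/10) = 1/60 each.
The weights sum to 1/15.
So P(the cheque in envelope 5 | the presenter opened envelope 1 and envelope 6) = (1/60) / (1/15) = 1/4.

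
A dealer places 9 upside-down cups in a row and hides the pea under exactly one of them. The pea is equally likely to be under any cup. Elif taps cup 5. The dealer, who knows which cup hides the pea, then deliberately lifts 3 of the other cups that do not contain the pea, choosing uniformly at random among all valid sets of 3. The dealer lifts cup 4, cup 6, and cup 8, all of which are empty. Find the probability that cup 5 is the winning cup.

Consider each possible location of the pea in turn.
If it is under any of cups 1, 2, 3, 7, and 9 (prior 1/9 each): the dealer has 35 equally likely choices, so probability 1/35; weight (1/9)·(1/35) = 1/315 each.
If it is under any of cups 4, 6, and 8 (prior 1/9 each): that cup was opened and seen not to hold the prize — ruled out; weight (1/9)·0 = 0 each.
If it is under cup 5 (prior 1/9): the dealer has 56 equally likely choices, so probability 1/56; weight (1/9)·(1/56) = 1/504.
The weights sum to 1/56.
So P(the pea under cup 5 | the dealer opened cup 4, cup 6, and cup 8) = (1/504) / (1/56) = 1/9.

1/9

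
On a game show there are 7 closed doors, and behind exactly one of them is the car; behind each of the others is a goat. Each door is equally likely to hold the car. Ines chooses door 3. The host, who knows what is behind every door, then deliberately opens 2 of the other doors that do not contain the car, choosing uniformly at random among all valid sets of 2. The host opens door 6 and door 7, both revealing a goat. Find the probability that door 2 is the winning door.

3/14

Apply Bayes' rule, conditioning on where the car actually is.
If it is behind any of doors 1, 2, 4, and 5 (prior 1/7 each): the host has 10 equally likely choices, so probability 1/10; weight (1/7)·(1/10) = 1/70 each.
If it is behind door 3 (prior 1/7): the host has 15 equally likely choices, so probability 1/15; weight (1/7)·(1/15) = 1/105.
If it is behind either of doors 6 and 7 (prior 1/7 each): that door was opened and seen not to hold the prize — ruled out; weight (1/7)·0 = 0 each.
The weights sum to 1/15.
So P(the car behind door 2 | the host opened door 6 and door 7) = (1/70) / (1/15) = 3/14.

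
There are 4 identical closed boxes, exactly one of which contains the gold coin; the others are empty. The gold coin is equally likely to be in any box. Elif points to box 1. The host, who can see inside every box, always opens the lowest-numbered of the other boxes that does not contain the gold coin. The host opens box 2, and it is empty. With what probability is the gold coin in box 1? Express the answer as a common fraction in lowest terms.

1/3

Consider each possible location of the gold coin in turn.
If it is in any of boxes 1, 3, and 4 (prior 1/4 each): box 2 is the lowest-numbered option available, probability 1; weight (1/4)·1 = 1/4 each.
If it is in box 2 (prior 1/4): the host opened box 2, so this case is ruled out; weight (1/4)·0 = 0.
The weights sum to 3/4.
So P(the gold coin in box 1 | the host opened box 2) = (1/4) / (3/4) = 1/3.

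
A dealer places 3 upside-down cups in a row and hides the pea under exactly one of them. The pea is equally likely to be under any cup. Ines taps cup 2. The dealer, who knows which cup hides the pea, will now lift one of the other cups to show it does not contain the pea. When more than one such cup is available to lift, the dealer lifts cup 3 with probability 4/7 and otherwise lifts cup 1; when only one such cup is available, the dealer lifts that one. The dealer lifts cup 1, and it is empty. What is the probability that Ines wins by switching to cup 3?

7/10

Condition on the true location of the pea.
If it is under cup 1 (prior 1/3): the dealer opened cup 1, so this case is ruled out; weight (1/3)·0 = 0.
If it is under cup 2 (prior 1/3): cup 3 is available but not opened, probability 3/7; weight (1/3)·(3/7) = 1/7.
If it is under cup 3 (prior 1/3): only cup 1 is available, probability 1; weight (1/3)·1 = 1/3.
The weights sum to 10/21.
So P(the pea under cup 3 | the dealer opened cup 1) = (1/3) / (10/21) = 7/10.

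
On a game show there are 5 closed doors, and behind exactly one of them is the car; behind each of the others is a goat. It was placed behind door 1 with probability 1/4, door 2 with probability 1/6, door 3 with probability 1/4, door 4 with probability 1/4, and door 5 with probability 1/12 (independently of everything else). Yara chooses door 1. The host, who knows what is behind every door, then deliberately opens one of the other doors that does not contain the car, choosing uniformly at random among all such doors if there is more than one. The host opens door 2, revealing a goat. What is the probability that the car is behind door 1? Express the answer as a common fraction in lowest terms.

Apply Bayes' rule, conditioning on where the car actually is.
If it is behind door 1 (prior 1/4): the host has 4 equally likely choices, so probability 1/4; weight (1/4)·(1/4) = 1/16.
If it is behind door 2 (prior 1/6): the host opened door 2, so this case is ruled out; weight (1/6)·0 = 0.
If it is behind either of doors 3 and 4 (prior 1/4 each): the host has 3 equally likely choices, so probability 1/3; weight (1/4)·(1/3) = 1/12 each.
If it is behind door 5 (prior 1/12): the host has 3 equally likely choices, so probability 1/3; weight (1/12)·(1/3) = 1/36.
The weights sum to 37/144.
So P(the car behind door 1 | the host opened door 2) = (1/16) / (37/144) = 9/37.

9/37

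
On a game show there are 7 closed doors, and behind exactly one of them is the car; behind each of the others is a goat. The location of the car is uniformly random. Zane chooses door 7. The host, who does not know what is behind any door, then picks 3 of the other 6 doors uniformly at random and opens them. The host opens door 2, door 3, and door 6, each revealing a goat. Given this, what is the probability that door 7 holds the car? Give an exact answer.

Apply Bayes' rule, conditioning on where the car actually is.
If it is behind any of doors 1, 4, 5, and 7 (prior 1/7 each): the host picks exactly this set with probability 1/20 regardless, and none is the prize; weight (1/7)·(1/20) = 1/140 each.
If it is behind any of doors 2, 3, and 6 (prior 1/7 each): that door was opened and seen not to hold the prize — ruled out; weight (1/7)·0 = 0 each.
The weights sum to 1/35.
So P(the car behind door 7 | the host opened door 2, door 3, and door 6) = (1/140) / (1/35) = 1/4.

1/4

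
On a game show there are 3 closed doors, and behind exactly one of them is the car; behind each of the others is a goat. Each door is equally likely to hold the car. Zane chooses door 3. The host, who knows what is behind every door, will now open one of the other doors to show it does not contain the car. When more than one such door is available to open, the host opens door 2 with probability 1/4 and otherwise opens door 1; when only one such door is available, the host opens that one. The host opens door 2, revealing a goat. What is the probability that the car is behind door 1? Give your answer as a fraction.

Consider each possible location of the car in turn.
If it is behind door 1 (prior 1/3): only door 2 is available, probability 1; weight (1/3)·1 = 1/3.
If it is behind door 2 (prior 1/3): the host opened door 2, so this case is ruled out; weight (1/3)·0 = 0.
If it is behind door 3 (prior 1/3): door 2 is available, opened with probability 1/4; weight (1/3)·(1/4) = 1/12.
The weights sum to 5/12.
So P(the car behind door 1 | the host opened door 2) = (1/3) / (5/12) = 4/5.

4/5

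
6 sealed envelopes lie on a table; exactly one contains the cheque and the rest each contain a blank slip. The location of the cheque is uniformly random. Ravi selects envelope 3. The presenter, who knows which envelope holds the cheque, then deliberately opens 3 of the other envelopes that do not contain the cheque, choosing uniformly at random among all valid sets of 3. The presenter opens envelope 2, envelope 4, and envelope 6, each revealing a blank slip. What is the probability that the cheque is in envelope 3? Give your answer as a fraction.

1/6

Apply Bayes' rule, conditioning on where the cheque actually is.
If it is in either of envelopes 1 and 5 (prior 1/6 each): the presenter has 4 equally likely choices, so probability 1/4; weight (1/6)·(1/4) = 1/24 each.
If it is in any of envelopes 2, 4, and 6 (prior 1/6 each): that envelope was opened and seen not to hold the prize — ruled out; weight (1/6)·0 = 0 each.
If it is in envelope 3 (prior 1/6): the presenter has 10 equally likely choices, so probability 1/10; weight (1/6)·(1/10) = 1/60.
The weights sum to 1/10.
So P(the cheque in envelope 3 | the presenter opened envelope 2, envelope 4, and envelope 6) = (1/60) / (1/10) = 1/6.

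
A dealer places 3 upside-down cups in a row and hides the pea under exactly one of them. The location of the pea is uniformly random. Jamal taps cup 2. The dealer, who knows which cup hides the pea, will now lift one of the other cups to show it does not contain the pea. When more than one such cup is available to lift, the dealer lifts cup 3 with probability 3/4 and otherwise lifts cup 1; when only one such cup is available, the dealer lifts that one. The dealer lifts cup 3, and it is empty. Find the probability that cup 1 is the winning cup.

Apply Bayes' rule, conditioning on where the pea actually is.
If it is under cup 1 (prior 1/3): only cup 3 is available, probability 1; weight (1/3)·1 = 1/3.
If it is under cup 2 (prior 1/3): cup 3 is available, opened with probability 3/4; weight (1/3)·(3/4) = 1/4.
If it is under cup 3 (prior 1/3): the dealer opened cup 3, so this case is ruled out; weight (1/3)·0 = 0.
The weights sum to 7/12.
So P(the pea under cup 1 | the dealer opened cup 3) = (1/3) / (7/12) = 4/7.

4/7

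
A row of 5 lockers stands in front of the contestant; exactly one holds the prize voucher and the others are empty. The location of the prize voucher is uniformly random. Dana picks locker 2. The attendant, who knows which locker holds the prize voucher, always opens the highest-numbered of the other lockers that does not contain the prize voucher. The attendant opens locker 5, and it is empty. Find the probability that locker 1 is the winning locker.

Condition on the true location of the prize voucher.
If it is in any of lockers 1, 2, 3, and 4 (prior 1/5 each): locker 5 is the highest-numbered option available, probability 1; weight (1/5)·1 = 1/5 each.
If it is in locker 5 (prior 1/5): the attendant opened locker 5, so this case is ruled out; weight (1/5)·0 = 0.
The weights sum to 4/5.
So P(the prize voucher in locker 1 | the attendant opened locker 5) = (1/5) / (4/5) = 1/4.

1/4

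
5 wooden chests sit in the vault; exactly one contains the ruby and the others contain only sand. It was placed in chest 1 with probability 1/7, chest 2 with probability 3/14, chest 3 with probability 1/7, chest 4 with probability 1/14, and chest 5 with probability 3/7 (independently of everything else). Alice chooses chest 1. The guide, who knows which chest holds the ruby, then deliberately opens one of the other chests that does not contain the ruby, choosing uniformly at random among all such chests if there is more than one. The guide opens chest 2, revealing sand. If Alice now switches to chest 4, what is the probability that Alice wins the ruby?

2/21

Consider each possible location of the ruby in turn.
If it is in chest 1 (prior 1/7): the guide has 4 equally likely choices, so probability 1/4; weight (1/7)·(1/4) = 1/28.
If it is in chest 2 (prior 3/14): the guide opened chest 2, so this case is ruled out; weight (3/14)·0 = 0.
If it is in chest 3 (prior 1/7): the guide has 3 equally likely choices, so probability 1/3; weight (1/7)·(1/3) = 1/21.
If it is in chest 4 (prior 1/14): the guide has 3 equally likely choices, so probability 1/3; weight (1/14)·(1/3) = 1/42.
If it is in chest 5 (prior 3/7): the guide has 3 equally likely choices, so probability 1/3; weight (3/7)·(1/3) = 1/7.
The weights sum to 1/4.
So P(the ruby in chest 4 | the guide opened chest 2) = (1/42) / (1/4) = 2/21.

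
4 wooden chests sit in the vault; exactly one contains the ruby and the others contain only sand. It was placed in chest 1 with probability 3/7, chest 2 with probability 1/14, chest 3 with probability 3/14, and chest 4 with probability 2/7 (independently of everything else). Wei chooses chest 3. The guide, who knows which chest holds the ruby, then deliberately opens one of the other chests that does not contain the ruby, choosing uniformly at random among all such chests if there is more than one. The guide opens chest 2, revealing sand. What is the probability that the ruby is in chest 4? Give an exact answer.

1/3

Condition on the true location of the ruby.
If it is in chest 1 (prior 3/7): the guide has 2 equally likely choices, so probability 1/2; weight (3/7)·(1/2) = 3/14.
If it is in chest 2 (prior 1/14): the guide opened chest 2, so this case is ruled out; weight (1/14)·0 = 0.
If it is in chest 3 (prior 3/14): the guide has 3 equally likely choices, so probability 1/3; weight (3/14)·(1/3) = 1/14.
If it is in chest 4 (prior 2/7): the guide has 2 equally likely choices, so probability 1/2; weight (2/7)·(1/2) = 1/7.
The weights sum to 3/7.
So P(the ruby in chest 4 | the guide opened chest 2) = (1/7) / (3/7) = 1/3.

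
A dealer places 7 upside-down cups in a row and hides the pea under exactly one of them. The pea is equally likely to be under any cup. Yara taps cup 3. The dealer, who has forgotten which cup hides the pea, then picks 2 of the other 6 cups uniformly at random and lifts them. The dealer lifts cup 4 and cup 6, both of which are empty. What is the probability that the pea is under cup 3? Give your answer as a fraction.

1/5

Because the dealer chose which cups to lift without knowing where the pea is, the choice is independent of the prize location. Learning that none of the 2 opened cups holds the pea simply rules out those 2 locations and leaves the remaining 5 cups still equally likely by symmetry.
So P(the pea under cup 3) = 1/5.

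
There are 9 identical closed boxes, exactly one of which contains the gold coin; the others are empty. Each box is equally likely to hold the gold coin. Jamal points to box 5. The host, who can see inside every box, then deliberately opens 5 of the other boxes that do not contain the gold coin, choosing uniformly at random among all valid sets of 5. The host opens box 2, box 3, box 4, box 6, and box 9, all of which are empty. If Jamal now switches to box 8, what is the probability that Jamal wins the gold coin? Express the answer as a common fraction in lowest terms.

8/27

Apply Bayes' rule, conditioning on where the gold coin actually is.
If it is in any of boxes 1, 7, and 8 (prior 1/9 each): the host has 21 equally likely choices, so probability 1/21; weight (1/9)·(1/21) = 1/189 each.
If it is in any of boxes 2, 3, 4, 6, and 9 (prior 1/9 each): that box was opened and seen not to hold the prize — ruled out; weight (1/9)·0 = 0 each.
If it is in box 5 (prior 1/9): the host has 56 equally likely choices, so probability 1/56; weight (1/9)·(1/56) = 1/504.
The weights sum to 1/56.
So P(the gold coin in box 8 | the host opened box 2, box 3, box 4, box 6, and box 9) = (1/189) / (1/56) = 8/27.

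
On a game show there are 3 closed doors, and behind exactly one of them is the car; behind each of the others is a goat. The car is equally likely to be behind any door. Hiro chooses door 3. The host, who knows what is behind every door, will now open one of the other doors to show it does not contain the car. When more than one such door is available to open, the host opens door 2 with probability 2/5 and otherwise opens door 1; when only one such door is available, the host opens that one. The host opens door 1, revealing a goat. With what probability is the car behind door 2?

5/8

Consider each possible location of the car in turn.
If it is behind door 1 (prior 1/3): the host opened door 1, so this case is ruled out; weight (1/3)·0 = 0.
If it is behind door 2 (prior 1/3): only door 1 is available, probability 1; weight (1/3)·1 = 1/3.
If it is behind door 3 (prior 1/3): door 2 is available but not opened, probability 3/5; weight (1/3)·(3/5) = 1/5.
The weights sum to 8/15.
So P(the car behind door 2 | the host opened door 1) = (1/3) / (8/15) = 5/8.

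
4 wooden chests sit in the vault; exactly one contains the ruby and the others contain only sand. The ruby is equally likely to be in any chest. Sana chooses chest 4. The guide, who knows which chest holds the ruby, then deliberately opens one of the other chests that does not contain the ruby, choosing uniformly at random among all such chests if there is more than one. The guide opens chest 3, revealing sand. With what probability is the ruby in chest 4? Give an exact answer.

1/4

Apply Bayes' rule, conditioning on where the ruby actually is.
If it is in either of chests 1 and 2 (prior 1/4 each): the guide has 2 equally likely choices, so probability 1/2; weight (1/4)·(1/2) = 1/8 each.
If it is in chest 3 (prior 1/4): the guide opened chest 3, so this case is ruled out; weight (1/4)·0 = 0.
If it is in chest 4 (prior 1/4): the guide has 3 equally likely choices, so probability 1/3; weight (1/4)·(1/3) = 1/12.
The weights sum to 1/3.
So P(the ruby in chest 4 | the guide opened chest 3) = (1/12) / (1/3) = 1/4.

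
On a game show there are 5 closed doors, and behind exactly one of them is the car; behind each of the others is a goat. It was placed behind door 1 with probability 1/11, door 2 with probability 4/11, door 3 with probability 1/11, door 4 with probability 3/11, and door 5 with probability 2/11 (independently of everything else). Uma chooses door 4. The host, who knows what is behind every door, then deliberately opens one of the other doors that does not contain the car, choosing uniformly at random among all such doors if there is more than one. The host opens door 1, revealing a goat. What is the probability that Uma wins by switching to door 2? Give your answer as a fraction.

16/37

Apply Bayes' rule, conditioning on where the car actually is.
If it is behind door 1 (prior 1/11): the host opened door 1, so this case is ruled out; weight (1/11)·0 = 0.
If it is behind door 2 (prior 4/11): the host has 3 equally likely choices, so probability 1/3; weight (4/11)·(1/3) = 4/33.
If it is behind door 3 (prior 1/11): the host has 3 equally likely choices, so probability 1/3; weight (1/11)·(1/3) = 1/33.
If it is behind door 4 (prior 3/11): the host has 4 equally likely choices, so probability 1/4; weight (3/11)·(1/4) = 3/44.
If it is behind door 5 (prior 2/11): the host has 3 equally likely choices, so probability 1/3; weight (2/11)·(1/3) = 2/33.
The weights sum to 37/132.
So P(the car behind door 2 | the host opened door 1) = (4/33) / (37/132) = 16/37.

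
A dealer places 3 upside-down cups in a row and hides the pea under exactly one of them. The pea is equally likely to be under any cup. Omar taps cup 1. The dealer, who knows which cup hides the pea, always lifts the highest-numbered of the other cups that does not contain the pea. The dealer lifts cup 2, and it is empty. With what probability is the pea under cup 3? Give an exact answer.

1

Apply Bayes' rule, conditioning on where the pea actually is.
If it is under cup 1 (prior 1/3): the dealer would have opened cup 3 instead, probability 0; weight (1/3)·0 = 0.
If it is under cup 2 (prior 1/3): the dealer opened cup 2, so this case is ruled out; weight (1/3)·0 = 0.
If it is under cup 3 (prior 1/3): cup 2 is the highest-numbered option available, probability 1; weight (1/3)·1 = 1/3.
The weights sum to 1/3.
So P(the pea under cup 3 | the dealer opened cup 2) = (1/3) / (1/3) = 1.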